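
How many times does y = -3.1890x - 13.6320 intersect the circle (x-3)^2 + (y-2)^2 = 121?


Substitute y = -3.1890x - 13.6320: (x-3)^2 + (-3.1890x- 13.6320-2)^2 = 121
Expand to Ax^2 + Bx + C = 0, where b-k = -15.632
A = 1+m^2 = 11.169721
B = 2(m(b-k) - h) = 2(-3.1890*(-15.632) - 3) = 93.700896
C = h^2 + (b-k)^2 - r^2 = 9 + 244.359424 - 121 = 132.359424
disc = B^2-4AC = 8779.8579 - 5913.6714 = 2866.1865
disc > 0

2 intersection points


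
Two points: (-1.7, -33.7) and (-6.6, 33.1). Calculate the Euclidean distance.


dx = -6.6 + 1.7 = -4.9
dy = 33.1 + 33.7 = 66.8
d = sqrt(24.01 + 4462.24) = sqrt(4486.25) = 66.9795

66.9795


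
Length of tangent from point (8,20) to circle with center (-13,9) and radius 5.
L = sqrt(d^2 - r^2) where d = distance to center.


d = sqrt((8+ 13)^2 + (20-9)^2) = sqrt(441+121) = 23.7065
L = sqrt(562.0000 - 25) = sqrt(537.0000) = 23.1733

23.1733


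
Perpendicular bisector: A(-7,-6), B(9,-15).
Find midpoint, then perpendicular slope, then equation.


Midpoint = (1, -10.5)
Slope of AB = dy/dx = -9/16 = -0.5625
Perp slope = -dx/dy = 16/9 = 1.7778
b = My - (perp slope)*Mx = -10.5 + (16*1)/(-9) = -10.5 - 1.7778 = -12.2778

y = 1.7778x - 12.2778


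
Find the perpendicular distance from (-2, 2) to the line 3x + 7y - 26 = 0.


|3*(-2) + 7*2 - 26| = |-18| = 18
sqrt(9 + 49) = sqrt(58) = 7.6158
d = 18/sqrt(58) = 2.3635

2.3635


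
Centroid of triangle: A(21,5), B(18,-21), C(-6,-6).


Gx = (21+18- 6)/3 = 33/3 = 11.0000
Gy = (5- 21- 6)/3 = -22/3 = -7.3333

G = (11.0000, -7.3333)


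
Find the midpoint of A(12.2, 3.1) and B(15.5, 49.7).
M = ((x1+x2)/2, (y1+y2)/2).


Mx = (12.2 + 15.5)/2 = 27.7/2 = 13.8500
My = (3.1 + 49.7)/2 = 52.8/2 = 26.4000

(13.8500, 26.4000)


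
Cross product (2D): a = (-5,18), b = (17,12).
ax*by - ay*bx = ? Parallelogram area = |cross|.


cross = -5*12 - 18*17 = -60 - 306 = -366
Parallelogram area = |-366| = 366

cross = -366, parallelogram area = 366


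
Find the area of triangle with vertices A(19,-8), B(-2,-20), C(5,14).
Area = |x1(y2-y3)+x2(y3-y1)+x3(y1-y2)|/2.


19*(-20-14) = -646
-2*(14+ 8) = -44
5*(-8+ 20) = 60
sum = -630
Area = |-630|/2 = 315.0000

315.0000 sq units


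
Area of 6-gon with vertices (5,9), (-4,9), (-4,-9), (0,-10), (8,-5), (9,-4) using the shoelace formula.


sum(xi*y_{i+1}) = 5*9 - 4*(-9) - 4*(-10) + 0*(-5) + 8*(-4) + 9*9 = 170
sum(yi*x_{i+1}) = 9*(-4) + 9*(-4) - 9*0 - 10*8 - 5*9 - 4*5 = -217
Area = |170 + 217|/2 = 387/2 = 193.5000

193.5000 sq units


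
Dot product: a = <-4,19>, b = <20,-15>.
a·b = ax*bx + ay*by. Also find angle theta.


a·b = -4*20 + 19*(-15) = -80 - 285 = -365
|a| = sqrt(16+361) = 19.4165
|b| = sqrt(400+225) = 25.0000
cos(theta) = -365/(sqrt(377)*sqrt(625)) = -365/sqrt(235625) = -0.751938
theta = arccos(-365/sqrt(235625)) = 138.7586 degrees

a·b = -365, theta = 138.7586 deg


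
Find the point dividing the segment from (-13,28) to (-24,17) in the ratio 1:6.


Px = (1*(-24) + 6*(-13))/7 = -102/7 = -14.5714
Py = (1*17 + 6*28)/7 = 185/7 = 26.4286

P = (-14.5714, 26.4286)


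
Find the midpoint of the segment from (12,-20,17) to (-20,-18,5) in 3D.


Mx = (12- 20)/2 = -4.0000
My = (-20- 18)/2 = -19.0000
Mz = (17+5)/2 = 11.0000

M = (-4.0000, -19.0000, 11.0000)


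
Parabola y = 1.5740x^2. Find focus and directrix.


a = 1.5740
1/(4a) = 0.1588
Focus = (0, 0.1588)
Directrix: y = -0.1588

Focus = (0, 0.1588), Directrix: y = -0.1588


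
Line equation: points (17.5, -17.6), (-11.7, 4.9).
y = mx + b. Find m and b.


m = (22.5)/(-29.2) = -0.7705
b = y1 - m*x1 = -17.6 - (22.5*17.5)/(-29.2) = -17.6 + 13.4846 = -4.1154

y = -0.7705x - 4.1154


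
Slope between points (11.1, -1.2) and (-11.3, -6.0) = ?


dy = -6.0 + 1.2 = -4.8
dx = -11.3 - 11.1 = -22.4
m = -4.8/(-22.4) = 0.2143

m = 0.2143


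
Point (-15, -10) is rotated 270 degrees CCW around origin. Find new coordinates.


cos(270) = 0, sin(270) = -1
x' = -15*0 + 10*(-1) = -10
y' = -15*(-1) - 10*0 = 15

(-10, 15)


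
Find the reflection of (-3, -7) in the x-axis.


Reflection rule for x-axis: (x, -y)
(-3, -7) -> (-3, 7)

(-3, 7)


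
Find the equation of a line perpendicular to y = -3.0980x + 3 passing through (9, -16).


Perpendicular slope = -1/m1 = -1/(-3.0980) = 0.3228
b2 = y0 - m2*x0 = -16 + 9/(-3.0980) = -16 - 2.9051 = -18.9051

y = 0.3228x - 18.9051


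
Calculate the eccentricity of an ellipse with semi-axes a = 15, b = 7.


c = sqrt(225-49) = sqrt(176) = 13.2665
e = c/a = sqrt(176)/15 = 0.8844

e = 0.8844


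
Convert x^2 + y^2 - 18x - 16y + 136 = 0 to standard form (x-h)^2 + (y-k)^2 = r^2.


h = -D/2 = 18/2 = 9
k = -E/2 = 16/2 = 8
r^2 = h^2 + k^2 - F = 81 + 64 - 136 = 9
r = 3

Center (9, 8), radius = 3


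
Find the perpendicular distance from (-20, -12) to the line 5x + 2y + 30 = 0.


|5*(-20) + 2*(-12) + 30| = |-94| = 94
sqrt(25 + 4) = sqrt(29) = 5.3852
d = 94/sqrt(29) = 17.4554

17.4554


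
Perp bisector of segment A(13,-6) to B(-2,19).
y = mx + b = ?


Midpoint = (5.5, 6.5)
Slope of AB = dy/dx = 25/(-15) = -1.6667
Perp slope = -dx/dy = 15/25 = 0.6000
b = My - (perp slope)*Mx = 6.5 + (-15*5.5)/25 = 6.5 - 3.3000 = 3.2000

y = 0.6000x + 3.2000


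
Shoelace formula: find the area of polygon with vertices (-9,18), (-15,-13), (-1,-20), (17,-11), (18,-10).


sum(xi*y_{i+1}) = -9*(-13) - 15*(-20) - 1*(-11) + 17*(-10) + 18*18 = 582
sum(yi*x_{i+1}) = 18*(-15) - 13*(-1) - 20*17 - 11*18 - 10*(-9) = -705
Area = |582 + 705|/2 = 1287/2 = 643.5000

643.5000 sq units


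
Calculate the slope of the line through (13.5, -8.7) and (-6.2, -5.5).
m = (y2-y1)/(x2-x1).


dy = -5.5 + 8.7 = 3.2
dx = -6.2 - 13.5 = -19.7
m = 3.2/(-19.7) = -0.1624

m = -0.1624


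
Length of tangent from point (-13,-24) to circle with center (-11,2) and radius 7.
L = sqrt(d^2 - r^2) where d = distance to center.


d = sqrt((-13+ 11)^2 + (-24-2)^2) = sqrt(4+676) = 26.0768
L = sqrt(680.0000 - 49) = sqrt(631.0000) = 25.1197

25.1197


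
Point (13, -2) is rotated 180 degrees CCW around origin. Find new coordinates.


cos(180) = -1, sin(180) = 0
x' = 13*(-1) + 2*0 = -13
y' = 13*0 - 2*(-1) = 2

(-13, 2)


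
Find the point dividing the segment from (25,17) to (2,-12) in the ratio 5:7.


Px = (5*2 + 7*25)/12 = 185/12 = 15.4167
Py = (5*(-12) + 7*17)/12 = 59/12 = 4.9167

P = (15.4167, 4.9167)


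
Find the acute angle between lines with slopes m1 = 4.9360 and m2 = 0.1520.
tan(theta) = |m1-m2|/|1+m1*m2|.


m1-m2 = 4.784
1+m1*m2 = 1.750272
tan(theta) = |4.784/1.750272| = 2.733289
theta = arctan(|4.784/1.750272|) = 69.9045 degrees (acute angle)

69.9045 degrees


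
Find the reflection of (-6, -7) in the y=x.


Reflection rule for y=x: (y, x)
(-6, -7) -> (-7, -6)

(-7, -6)


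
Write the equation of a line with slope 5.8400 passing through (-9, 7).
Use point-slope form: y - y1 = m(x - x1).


y - 7 = 5.8400(x + 9)
y = 5.8400x + 7 - 5.8400*(-9)
y = 5.8400x + 59.5600

y = 5.8400x + 59.5600


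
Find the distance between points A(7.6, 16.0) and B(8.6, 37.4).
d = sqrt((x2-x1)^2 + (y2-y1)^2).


dx = 8.6 - 7.6 = 1.0
dy = 37.4 - 16.0 = 21.4
d = sqrt(1.0 + 457.96) = sqrt(458.96) = 21.4234

21.4234


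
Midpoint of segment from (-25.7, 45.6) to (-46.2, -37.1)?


Mx = (-25.7 - 46.2)/2 = -71.9/2 = -35.9500
My = (45.6 - 37.1)/2 = 8.5/2 = 4.2500

(-35.9500, 4.2500)


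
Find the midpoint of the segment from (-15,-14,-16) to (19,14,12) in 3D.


Mx = (-15+19)/2 = 2.0000
My = (-14+14)/2 = 0
Mz = (-16+12)/2 = -2.0000

M = (2.0000, 0, -2.0000)


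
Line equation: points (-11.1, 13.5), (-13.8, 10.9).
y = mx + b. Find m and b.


m = (-2.6)/(-2.7) = 0.9630
b = y1 - m*x1 = 13.5 - (-2.6*(-11.1))/(-2.7) = 13.5 + 10.6889 = 24.1889

y = 0.9630x + 24.1889


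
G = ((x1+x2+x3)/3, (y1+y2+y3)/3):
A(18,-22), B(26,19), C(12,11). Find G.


Gx = (18+26+12)/3 = 56/3 = 18.6667
Gy = (-22+19+11)/3 = 8/3 = 2.6667

G = (18.6667, 2.6667)


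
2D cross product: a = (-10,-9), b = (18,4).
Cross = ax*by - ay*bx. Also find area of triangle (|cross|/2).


cross = -10*4 + 9*18 = -40 + 162 = 122
Triangle area = |122|/2 = 122/2 = 61.0000

cross = 122, triangle area = 61.0000


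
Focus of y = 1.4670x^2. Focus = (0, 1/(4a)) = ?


a = 1.4670
4a = 5.8680
focus = (0, 1/5.8680) = (0, 0.1704)

Focus = (0, 0.1704)


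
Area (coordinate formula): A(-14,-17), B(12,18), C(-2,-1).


-14*(18+ 1) = -266
12*(-1+ 17) = 192
-2*(-17-18) = 70
sum = -4
Area = |-4|/2 = 2.0000

2.0000 sq units


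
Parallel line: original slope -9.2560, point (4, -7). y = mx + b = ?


Parallel lines have equal slopes.
m2 = -9.2560
b2 = -7 + 9.2560*4 = 30.0240

y = -9.2560x + 30.0240


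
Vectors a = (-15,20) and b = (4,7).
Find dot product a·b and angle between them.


a·b = -15*4 + 20*7 = -60 + 140 = 80
|a| = sqrt(225+400) = 25.0000
|b| = sqrt(16+49) = 8.0623
cos(theta) = 80/(sqrt(625)*sqrt(65)) = 80/sqrt(40625) = 0.396911
theta = arccos(80/sqrt(40625)) = 66.6148 degrees

a·b = 80, theta = 66.6148 deg


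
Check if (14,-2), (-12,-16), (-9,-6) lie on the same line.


14*(-16+ 6) - 12*(-6+ 2) - 9*(-2+ 16)
= -140 + 48 - 126 = -218

No, not collinear (determinant = -218)


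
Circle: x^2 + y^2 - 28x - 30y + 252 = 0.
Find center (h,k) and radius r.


h = -D/2 = 28/2 = 14
k = -E/2 = 30/2 = 15
r^2 = h^2 + k^2 - F = 196 + 225 - 252 = 169
r = 13

Center (14, 15), radius = 13


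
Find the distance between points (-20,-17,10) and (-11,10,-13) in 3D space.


dx=9, dy=27, dz=-23
d = sqrt(81+729+529) = sqrt(1339) = 36.5923

36.5923


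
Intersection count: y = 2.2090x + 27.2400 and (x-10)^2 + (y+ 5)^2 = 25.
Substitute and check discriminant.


Substitute y = 2.2090x + 27.2400: (x-10)^2 + (2.2090x+27.2400+ 5)^2 = 25
Expand to Ax^2 + Bx + C = 0, where b-k = 32.24
A = 1+m^2 = 5.879681
B = 2(m(b-k) - h) = 2(2.2090*32.24 - 10) = 122.43632
C = h^2 + (b-k)^2 - r^2 = 100 + 1039.4176 - 25 = 1114.4176
disc = B^2-4AC = 14990.6525 - 26209.6800 = -11219.0275
disc < 0

0 intersection points


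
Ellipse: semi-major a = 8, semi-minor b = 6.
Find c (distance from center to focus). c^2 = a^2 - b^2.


c^2 = 8^2 - 6^2 = 64 - 36 = 28
c = sqrt(28) = 5.2915

c = 5.2915


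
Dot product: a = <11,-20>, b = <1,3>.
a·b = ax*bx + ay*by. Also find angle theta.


a·b = 11*1 - 20*3 = 11 - 60 = -49
|a| = sqrt(121+400) = 22.8254
|b| = sqrt(1+9) = 3.1623
cos(theta) = -49/(sqrt(521)*sqrt(10)) = -49/sqrt(5210) = -0.678855
theta = arccos(-49/sqrt(5210)) = 132.7543 degrees

a·b = -49, theta = 132.7543 deg


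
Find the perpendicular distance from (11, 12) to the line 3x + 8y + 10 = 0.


|3*11 + 8*12 + 10| = |139| = 139
sqrt(9 + 64) = sqrt(73) = 8.5440
d = 139/sqrt(73) = 16.2687

16.2687


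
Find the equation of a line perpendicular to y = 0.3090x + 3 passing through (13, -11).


Perpendicular slope = -1/m1 = -1/0.3090 = -3.2362
b2 = y0 - m2*x0 = -11 + 13/0.3090 = -11 + 42.0712 = 31.0712

y = -3.2362x + 31.0712


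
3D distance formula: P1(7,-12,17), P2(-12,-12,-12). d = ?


dx=-19, dy=0, dz=-29
d = sqrt(361+0+841) = sqrt(1202) = 34.6699

34.6699


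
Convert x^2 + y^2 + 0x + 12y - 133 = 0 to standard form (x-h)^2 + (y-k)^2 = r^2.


h = -D/2 = 0/2 = 0
k = -E/2 = -12/2 = -6
r^2 = h^2 + k^2 - F = 0 + 36 + 133 = 169
r = 13

Center (0, -6), radius = 13


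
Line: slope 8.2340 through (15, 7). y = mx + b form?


y - 7 = 8.2340(x - 15)
y = 8.2340x + 7 - 8.2340*15
y = 8.2340x - 116.5100

y = 8.2340x - 116.5100


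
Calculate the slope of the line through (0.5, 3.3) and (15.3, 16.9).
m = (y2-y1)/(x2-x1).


dy = 16.9 - 3.3 = 13.6
dx = 15.3 - 0.5 = 14.8
m = 13.6/14.8 = 0.9189

m = 0.9189


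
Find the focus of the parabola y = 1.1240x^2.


a = 1.1240
4a = 4.4960
focus = (0, 1/4.4960) = (0, 0.2224)

Focus = (0, 0.2224)


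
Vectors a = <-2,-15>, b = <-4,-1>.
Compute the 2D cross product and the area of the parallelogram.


cross = -2*(-1) + 15*(-4) = 2 - 60 = -58
Parallelogram area = |-58| = 58

cross = -58, parallelogram area = 58


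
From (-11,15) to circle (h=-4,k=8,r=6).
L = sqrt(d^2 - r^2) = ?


d = sqrt((-11+ 4)^2 + (15-8)^2) = sqrt(49+49) = 9.8995
L = sqrt(98.0000 - 36) = sqrt(62.0000) = 7.8740

7.8740


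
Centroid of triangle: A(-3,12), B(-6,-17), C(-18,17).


Gx = (-3- 6- 18)/3 = -27/3 = -9.0000
Gy = (12- 17+17)/3 = 12/3 = 4.0000

G = (-9.0000, 4.0000)


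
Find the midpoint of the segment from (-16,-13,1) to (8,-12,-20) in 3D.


Mx = (-16+8)/2 = -4.0000
My = (-13- 12)/2 = -12.5000
Mz = (1- 20)/2 = -9.5000

M = (-4.0000, -12.5000, -9.5000)


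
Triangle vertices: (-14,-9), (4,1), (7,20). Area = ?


-14*(1-20) = 266
4*(20+ 9) = 116
7*(-9-1) = -70
sum = 312
Area = |312|/2 = 156.0000

156.0000 sq units


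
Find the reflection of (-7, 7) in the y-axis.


Reflection rule for y-axis: (-x, y)
(-7, 7) -> (7, 7)

(7, 7)


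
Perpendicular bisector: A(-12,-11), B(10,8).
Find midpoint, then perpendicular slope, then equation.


Midpoint = (-1, -1.5)
Slope of AB = dy/dx = 19/22 = 0.8636
Perp slope = -dx/dy = -22/19 = -1.1579
b = My - (perp slope)*Mx = -1.5 + (22*(-1))/19 = -1.5 - 1.1579 = -2.6579

y = -1.1579x - 2.6579


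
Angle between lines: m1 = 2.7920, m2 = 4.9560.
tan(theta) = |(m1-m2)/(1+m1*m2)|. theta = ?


m1-m2 = -2.164
1+m1*m2 = 14.837152
tan(theta) = |-2.164/14.837152| = 0.145850
theta = arctan(|-2.164/14.837152|) = 8.2981 degrees (acute angle)

8.2981 degrees


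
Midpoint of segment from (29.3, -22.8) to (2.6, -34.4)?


Mx = (29.3 + 2.6)/2 = 31.9/2 = 15.9500
My = (-22.8 - 34.4)/2 = -57.2/2 = -28.6000

(15.9500, -28.6000)


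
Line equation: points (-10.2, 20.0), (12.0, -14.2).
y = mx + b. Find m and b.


m = (-34.2)/(22.2) = -1.5405
b = y1 - m*x1 = 20.0 - (-34.2*(-10.2))/(22.2) = 20.0 - 15.7135 = 4.2865

y = -1.5405x + 4.2865


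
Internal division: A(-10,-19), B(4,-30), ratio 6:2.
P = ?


Px = (6*4 + 2*(-10))/8 = 4/8 = 0.5000
Py = (6*(-30) + 2*(-19))/8 = -218/8 = -27.2500

P = (0.5000, -27.2500)


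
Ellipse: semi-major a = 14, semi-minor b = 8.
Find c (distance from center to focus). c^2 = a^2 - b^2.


c^2 = 14^2 - 8^2 = 196 - 64 = 132
c = sqrt(132) = 11.4891

c = 11.4891


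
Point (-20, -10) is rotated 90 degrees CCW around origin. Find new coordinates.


cos(90) = 0, sin(90) = 1
x' = -20*0 + 10*1 = 10
y' = -20*1 - 10*0 = -20

(10, -20)


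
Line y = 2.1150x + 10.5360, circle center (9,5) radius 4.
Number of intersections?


Substitute y = 2.1150x + 10.5360: (x-9)^2 + (2.1150x+10.5360-5)^2 = 16
Expand to Ax^2 + Bx + C = 0, where b-k = 5.536
A = 1+m^2 = 5.473225
B = 2(m(b-k) - h) = 2(2.1150*5.536 - 9) = 5.41728
C = h^2 + (b-k)^2 - r^2 = 81 + 30.647296 - 16 = 95.647296
disc = B^2-4AC = 29.3469 - 2093.9967 = -2064.6498
disc < 0

0 intersection points


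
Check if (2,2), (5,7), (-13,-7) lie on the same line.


2*(7+ 7) + 5*(-7-2) - 13*(2-7)
= 28 - 45 + 65 = 48

No, not collinear (determinant = 48)


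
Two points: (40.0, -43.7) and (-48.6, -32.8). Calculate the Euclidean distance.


dx = -48.6 - 40.0 = -88.6
dy = -32.8 + 43.7 = 10.9
d = sqrt(7849.96 + 118.81) = sqrt(7968.77) = 89.2680

89.2680


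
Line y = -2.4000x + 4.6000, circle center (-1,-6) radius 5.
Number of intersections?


Substitute y = -2.4000x + 4.6000: (x+ 1)^2 + (-2.4000x+4.6000+ 6)^2 = 25
Expand to Ax^2 + Bx + C = 0, where b-k = 10.6
A = 1+m^2 = 6.76
B = 2(m(b-k) - h) = 2(-2.4000*10.6 + 1) = -48.88
C = h^2 + (b-k)^2 - r^2 = 1 + 112.36 - 25 = 88.36
disc = B^2-4AC = 2389.2544 - 2389.2544 = 0
disc = 0

1 intersection point (tangent)


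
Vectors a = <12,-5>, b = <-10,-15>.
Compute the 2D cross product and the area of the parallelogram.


cross = 12*(-15) + 5*(-10) = -180 - 50 = -230
Parallelogram area = |-230| = 230

cross = -230, parallelogram area = 230


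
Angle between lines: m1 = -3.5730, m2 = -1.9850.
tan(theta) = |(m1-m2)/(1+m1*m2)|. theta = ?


m1-m2 = -1.588
1+m1*m2 = 8.092405
tan(theta) = |-1.588/8.092405| = 0.196233
theta = arctan(|-1.588/8.092405|) = 11.1023 degrees (acute angle)

11.1023 degrees


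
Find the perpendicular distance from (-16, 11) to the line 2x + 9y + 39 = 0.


|2*(-16) + 9*11 + 39| = |106| = 106
sqrt(4 + 81) = sqrt(85) = 9.2195
d = 106/sqrt(85) = 11.4973

11.4973


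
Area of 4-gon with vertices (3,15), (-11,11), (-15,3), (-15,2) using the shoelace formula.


sum(xi*y_{i+1}) = 3*11 - 11*3 - 15*2 - 15*15 = -255
sum(yi*x_{i+1}) = 15*(-11) + 11*(-15) + 3*(-15) + 2*3 = -369
Area = |-255 + 369|/2 = 114/2 = 57.0000

57.0000 sq units


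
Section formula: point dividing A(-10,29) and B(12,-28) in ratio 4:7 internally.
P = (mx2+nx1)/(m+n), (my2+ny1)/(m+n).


Px = (4*12 + 7*(-10))/11 = -22/11 = -2.0000
Py = (4*(-28) + 7*29)/11 = 91/11 = 8.2727

P = (-2.0000, 8.2727)


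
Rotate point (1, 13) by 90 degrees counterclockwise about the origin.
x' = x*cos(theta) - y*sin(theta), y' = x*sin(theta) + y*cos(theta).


cos(90) = 0, sin(90) = 1
x' = 1*0 - 13*1 = -13
y' = 1*1 + 13*0 = 1

(-13, 1)


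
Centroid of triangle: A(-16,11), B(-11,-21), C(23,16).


Gx = (-16- 11+23)/3 = -4/3 = -1.3333
Gy = (11- 21+16)/3 = 6/3 = 2.0000

G = (-1.3333, 2.0000)


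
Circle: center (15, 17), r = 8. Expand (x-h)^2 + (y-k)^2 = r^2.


(x-15)^2 + (y-17)^2 = 8^2
D = -2h = -30, E = -2k = -34
F = h^2+k^2-r^2 = 225+289-64 = 450

x^2 + y^2 - 30x - 34y + 450 = 0


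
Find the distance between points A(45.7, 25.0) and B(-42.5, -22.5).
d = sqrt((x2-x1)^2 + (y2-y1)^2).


dx = -42.5 - 45.7 = -88.2
dy = -22.5 - 25.0 = -47.5
d = sqrt(7779.24 + 2256.25) = sqrt(10035.49) = 100.1773

100.1773


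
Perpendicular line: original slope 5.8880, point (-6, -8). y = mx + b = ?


Perpendicular slope = -1/m1 = -1/5.8880 = -0.1698
b2 = y0 - m2*x0 = -8 - 6/5.8880 = -8 - 1.0190 = -9.0190

y = -0.1698x - 9.0190


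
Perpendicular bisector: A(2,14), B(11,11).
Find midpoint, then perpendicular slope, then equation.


Midpoint = (6.5, 12.5)
Slope of AB = dy/dx = -3/9 = -0.3333
Perp slope = -dx/dy = 9/3 = 3.0000
b = My - (perp slope)*Mx = 12.5 + (9*6.5)/(-3) = 12.5 - 19.5000 = -7.0000

y = 3.0000x - 7.0000


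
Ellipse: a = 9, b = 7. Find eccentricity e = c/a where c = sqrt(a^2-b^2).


c = sqrt(81-49) = sqrt(32) = 5.6569
e = c/a = sqrt(32)/9 = 0.6285

e = 0.6285


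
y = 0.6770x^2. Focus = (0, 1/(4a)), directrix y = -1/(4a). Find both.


a = 0.6770
1/(4a) = 0.3693
Focus = (0, 0.3693)
Directrix: y = -0.3693

Focus = (0, 0.3693), Directrix: y = -0.3693


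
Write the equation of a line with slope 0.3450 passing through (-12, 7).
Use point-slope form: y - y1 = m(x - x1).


y - 7 = 0.3450(x + 12)
y = 0.3450x + 7 - 0.3450*(-12)
y = 0.3450x + 11.1400

y = 0.3450x + 11.1400


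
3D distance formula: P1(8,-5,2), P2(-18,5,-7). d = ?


dx=-26, dy=10, dz=-9
d = sqrt(676+100+81) = sqrt(857) = 29.2746

29.2746


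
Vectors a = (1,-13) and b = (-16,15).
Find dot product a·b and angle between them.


a·b = 1*(-16) - 13*15 = -16 - 195 = -211
|a| = sqrt(1+169) = 13.0384
|b| = sqrt(256+225) = 21.9317
cos(theta) = -211/(sqrt(170)*sqrt(481)) = -211/sqrt(81770) = -0.737880
theta = arccos(-211/sqrt(81770)) = 137.5511 degrees

a·b = -211, theta = 137.5511 deg


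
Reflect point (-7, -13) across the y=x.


Reflection rule for y=x: (y, x)
(-7, -13) -> (-13, -7)

(-13, -7)


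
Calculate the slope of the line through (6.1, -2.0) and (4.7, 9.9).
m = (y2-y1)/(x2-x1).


dy = 9.9 + 2.0 = 11.9
dx = 4.7 - 6.1 = -1.4
m = 11.9/(-1.4) = -8.5000

m = -8.5000


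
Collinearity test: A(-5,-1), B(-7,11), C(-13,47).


-5*(11-47) - 7*(47+ 1) - 13*(-1-11)
= 180 - 336 + 156 = 0

Yes, collinear (determinant = 0)


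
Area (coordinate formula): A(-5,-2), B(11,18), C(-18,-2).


-5*(18+ 2) = -100
11*(-2+ 2) = 0
-18*(-2-18) = 360
sum = 260
Area = |260|/2 = 130.0000

130.0000 sq units


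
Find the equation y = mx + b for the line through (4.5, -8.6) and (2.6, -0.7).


m = (7.9)/(-1.9) = -4.1579
b = y1 - m*x1 = -8.6 - (7.9*4.5)/(-1.9) = -8.6 + 18.7105 = 10.1105

y = -4.1579x + 10.1105


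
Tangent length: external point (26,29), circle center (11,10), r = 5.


d = sqrt((26-11)^2 + (29-10)^2) = sqrt(225+361) = 24.2074
L = sqrt(586.0000 - 25) = sqrt(561.0000) = 23.6854

23.6854


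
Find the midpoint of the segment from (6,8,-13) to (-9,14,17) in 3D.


Mx = (6- 9)/2 = -1.5000
My = (8+14)/2 = 11.0000
Mz = (-13+17)/2 = 2.0000

M = (-1.5000, 11.0000, 2.0000)


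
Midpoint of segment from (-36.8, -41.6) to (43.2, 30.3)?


Mx = (-36.8 + 43.2)/2 = 6.4/2 = 3.2000
My = (-41.6 + 30.3)/2 = -11.3/2 = -5.6500

(3.2000, -5.6500)


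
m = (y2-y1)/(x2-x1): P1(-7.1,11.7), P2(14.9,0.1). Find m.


dy = 0.1 - 11.7 = -11.6
dx = 14.9 + 7.1 = 22.0
m = -11.6/22.0 = -0.5273

m = -0.5273


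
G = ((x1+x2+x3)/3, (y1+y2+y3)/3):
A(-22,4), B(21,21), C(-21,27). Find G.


Gx = (-22+21- 21)/3 = -22/3 = -7.3333
Gy = (4+21+27)/3 = 52/3 = 17.3333

G = (-7.3333, 17.3333)


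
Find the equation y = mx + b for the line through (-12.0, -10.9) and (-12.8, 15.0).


m = (25.9)/(-0.8) = -32.3750
b = y1 - m*x1 = -10.9 - (25.9*(-12.0))/(-0.8) = -10.9 - 388.5000 = -399.4000

y = -32.3750x - 399.4000


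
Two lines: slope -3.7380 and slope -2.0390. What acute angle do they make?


m1-m2 = -1.699
1+m1*m2 = 8.621782
tan(theta) = |-1.699/8.621782| = 0.197059
theta = arctan(|-1.699/8.621782|) = 11.1478 degrees (acute angle)

11.1478 degrees


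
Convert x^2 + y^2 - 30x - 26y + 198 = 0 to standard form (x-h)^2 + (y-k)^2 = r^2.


h = -D/2 = 30/2 = 15
k = -E/2 = 26/2 = 13
r^2 = h^2 + k^2 - F = 225 + 169 - 198 = 196
r = 14

Center (15, 13), radius = 14


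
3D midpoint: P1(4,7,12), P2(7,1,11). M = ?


Mx = (4+7)/2 = 5.5000
My = (7+1)/2 = 4.0000
Mz = (12+11)/2 = 11.5000

M = (5.5000, 4.0000, 11.5000)


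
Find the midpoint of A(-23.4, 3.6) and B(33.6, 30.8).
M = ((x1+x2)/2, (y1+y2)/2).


Mx = (-23.4 + 33.6)/2 = 10.2/2 = 5.1000
My = (3.6 + 30.8)/2 = 34.4/2 = 17.2000

(5.1000, 17.2000)


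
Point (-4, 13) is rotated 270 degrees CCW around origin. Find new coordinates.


cos(270) = 0, sin(270) = -1
x' = -4*0 - 13*(-1) = 13
y' = -4*(-1) + 13*0 = 4

(13, 4)


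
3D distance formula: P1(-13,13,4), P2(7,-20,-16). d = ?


dx=20, dy=-33, dz=-20
d = sqrt(400+1089+400) = sqrt(1889) = 43.4626

43.4626


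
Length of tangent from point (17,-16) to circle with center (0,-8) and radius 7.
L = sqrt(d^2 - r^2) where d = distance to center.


d = sqrt((17-0)^2 + (-16+ 8)^2) = sqrt(289+64) = 18.7883
L = sqrt(353.0000 - 49) = sqrt(304.0000) = 17.4356

17.4356


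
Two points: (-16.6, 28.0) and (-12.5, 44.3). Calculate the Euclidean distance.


dx = -12.5 + 16.6 = 4.1
dy = 44.3 - 28.0 = 16.3
d = sqrt(16.81 + 265.69) = sqrt(282.5) = 16.8077

16.8077


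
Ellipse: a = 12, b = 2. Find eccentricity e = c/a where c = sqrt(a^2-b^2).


c = sqrt(144-4) = sqrt(140) = 11.8322
e = c/a = sqrt(140)/12 = 0.9860

e = 0.9860


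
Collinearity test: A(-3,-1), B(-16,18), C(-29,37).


-3*(18-37) - 16*(37+ 1) - 29*(-1-18)
= 57 - 608 + 551 = 0

Yes, collinear (determinant = 0)


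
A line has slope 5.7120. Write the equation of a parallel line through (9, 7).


Parallel lines have equal slopes.
m2 = 5.7120
b2 = 7 - 5.7120*9 = -44.4080

y = 5.7120x - 44.4080


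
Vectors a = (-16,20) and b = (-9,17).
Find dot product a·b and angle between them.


a·b = -16*(-9) + 20*17 = 144 + 340 = 484
|a| = sqrt(256+400) = 25.6125
|b| = sqrt(81+289) = 19.2354
cos(theta) = 484/(sqrt(656)*sqrt(370)) = 484/sqrt(242720) = 0.982410
theta = arccos(484/sqrt(242720)) = 10.7625 degrees

a·b = 484, theta = 10.7625 deg


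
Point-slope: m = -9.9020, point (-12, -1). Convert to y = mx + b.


y + 1 = -9.9020(x + 12)
y = -9.9020x - 1 + 9.9020*(-12)
y = -9.9020x - 119.8240

y = -9.9020x - 119.8240


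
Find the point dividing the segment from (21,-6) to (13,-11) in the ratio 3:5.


Px = (3*13 + 5*21)/8 = 144/8 = 18.0000
Py = (3*(-11) + 5*(-6))/8 = -63/8 = -7.8750

P = (18.0000, -7.8750)


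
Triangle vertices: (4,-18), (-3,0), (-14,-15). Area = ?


4*(0+ 15) = 60
-3*(-15+ 18) = -9
-14*(-18-0) = 252
sum = 303
Area = |303|/2 = 151.5000

151.5000 sq units


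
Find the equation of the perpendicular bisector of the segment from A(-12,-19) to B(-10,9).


Midpoint = (-11, -5)
Slope of AB = dy/dx = 28/2 = 14.0000
Perp slope = -dx/dy = -2/28 = -0.0714
b = My - (perp slope)*Mx = -5 + (2*(-11))/28 = -5 - 0.7857 = -5.7857

y = -0.0714x - 5.7857


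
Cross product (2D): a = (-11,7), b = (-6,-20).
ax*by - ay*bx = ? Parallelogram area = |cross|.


cross = -11*(-20) - 7*(-6) = 220 + 42 = 262
Parallelogram area = |262| = 262

cross = 262, parallelogram area = 262


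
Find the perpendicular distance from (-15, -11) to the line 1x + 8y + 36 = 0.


|1*(-15) + 8*(-11) + 36| = |-67| = 67
sqrt(1 + 64) = sqrt(65) = 8.0623
d = 67/sqrt(65) = 8.3103

8.3103


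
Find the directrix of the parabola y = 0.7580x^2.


a = 0.7580
1/(4a) = 0.3298
directrix: y = -0.3298 = -0.3298

y = -0.3298


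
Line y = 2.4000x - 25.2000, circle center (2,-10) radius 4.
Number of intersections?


Substitute y = 2.4000x - 25.2000: (x-2)^2 + (2.4000x- 25.2000+ 10)^2 = 16
Expand to Ax^2 + Bx + C = 0, where b-k = -15.2
A = 1+m^2 = 6.76
B = 2(m(b-k) - h) = 2(2.4000*(-15.2) - 2) = -76.96
C = h^2 + (b-k)^2 - r^2 = 4 + 231.04 - 16 = 219.04
disc = B^2-4AC = 5922.8416 - 5922.8416 = 0
disc = 0

1 intersection point (tangent)


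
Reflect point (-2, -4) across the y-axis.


Reflection rule for y-axis: (-x, y)
(-2, -4) -> (2, -4)

(2, -4)


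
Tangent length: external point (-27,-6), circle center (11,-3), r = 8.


d = sqrt((-27-11)^2 + (-6+ 3)^2) = sqrt(1444+9) = 38.1182
L = sqrt(1453.0000 - 64) = sqrt(1389.0000) = 37.2693

37.2693


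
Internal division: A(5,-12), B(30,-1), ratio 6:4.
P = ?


Px = (6*30 + 4*5)/10 = 200/10 = 20.0000
Py = (6*(-1) + 4*(-12))/10 = -54/10 = -5.4000

P = (20.0000, -5.4000)


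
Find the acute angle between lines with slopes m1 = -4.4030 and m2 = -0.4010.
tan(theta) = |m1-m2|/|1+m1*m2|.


m1-m2 = -4.002
1+m1*m2 = 2.765603
tan(theta) = |-4.002/2.765603| = 1.447062
theta = arctan(|-4.002/2.765603|) = 55.3534 degrees (acute angle)

55.3534 degrees


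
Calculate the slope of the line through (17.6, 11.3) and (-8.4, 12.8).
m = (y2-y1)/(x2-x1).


dy = 12.8 - 11.3 = 1.5
dx = -8.4 - 17.6 = -26.0
m = 1.5/(-26.0) = -0.0577

m = -0.0577


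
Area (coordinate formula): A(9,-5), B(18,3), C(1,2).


9*(3-2) = 9
18*(2+ 5) = 126
1*(-5-3) = -8
sum = 127
Area = |127|/2 = 63.5000

63.5000 sq units


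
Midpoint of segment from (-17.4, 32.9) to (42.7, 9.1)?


Mx = (-17.4 + 42.7)/2 = 25.3/2 = 12.6500
My = (32.9 + 9.1)/2 = 42.0/2 = 21.0000

(12.6500, 21.0000)


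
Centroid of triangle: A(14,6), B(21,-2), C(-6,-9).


Gx = (14+21- 6)/3 = 29/3 = 9.6667
Gy = (6- 2- 9)/3 = -5/3 = -1.6667

G = (9.6667, -1.6667)


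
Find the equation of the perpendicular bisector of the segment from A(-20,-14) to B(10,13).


Midpoint = (-5, -0.5)
Slope of AB = dy/dx = 27/30 = 0.9000
Perp slope = -dx/dy = -30/27 = -1.1111
b = My - (perp slope)*Mx = -0.5 + (30*(-5))/27 = -0.5 - 5.5556 = -6.0556

y = -1.1111x - 6.0556


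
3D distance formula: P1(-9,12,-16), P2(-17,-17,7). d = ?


dx=-8, dy=-29, dz=23
d = sqrt(64+841+529) = sqrt(1434) = 37.8682

37.8682


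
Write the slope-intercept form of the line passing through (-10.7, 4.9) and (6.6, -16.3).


m = (-21.2)/(17.3) = -1.2254
b = y1 - m*x1 = 4.9 - (-21.2*(-10.7))/(17.3) = 4.9 - 13.1121 = -8.2121

y = -1.2254x - 8.2121


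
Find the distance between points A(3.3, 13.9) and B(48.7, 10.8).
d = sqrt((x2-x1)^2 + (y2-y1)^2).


dx = 48.7 - 3.3 = 45.4
dy = 10.8 - 13.9 = -3.1
d = sqrt(2061.16 + 9.61) = sqrt(2070.77) = 45.5057

45.5057


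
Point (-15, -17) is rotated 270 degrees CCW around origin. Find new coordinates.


cos(270) = 0, sin(270) = -1
x' = -15*0 + 17*(-1) = -17
y' = -15*(-1) - 17*0 = 15

(-17, 15)


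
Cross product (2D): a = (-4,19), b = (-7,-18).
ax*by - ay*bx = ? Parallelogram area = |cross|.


cross = -4*(-18) - 19*(-7) = 72 + 133 = 205
Parallelogram area = |205| = 205

cross = 205, parallelogram area = 205


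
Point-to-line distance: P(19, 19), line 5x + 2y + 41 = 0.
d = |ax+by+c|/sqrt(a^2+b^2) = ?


|5*19 + 2*19 + 41| = |174| = 174
sqrt(25 + 4) = sqrt(29) = 5.3852
d = 174/sqrt(29) = 32.3110

32.3110


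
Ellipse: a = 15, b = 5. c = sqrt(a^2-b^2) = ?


c^2 = 15^2 - 5^2 = 225 - 25 = 200
c = sqrt(200) = 14.1421

c = 14.1421


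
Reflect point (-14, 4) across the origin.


Reflection rule for origin: (-x, -y)
(-14, 4) -> (14, -4)

(14, -4)


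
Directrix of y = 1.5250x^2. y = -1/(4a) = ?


a = 1.5250
1/(4a) = 0.1639
directrix: y = -0.1639 = -0.1639

y = -0.1639


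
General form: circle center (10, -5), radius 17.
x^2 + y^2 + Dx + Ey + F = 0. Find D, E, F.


(x-10)^2 + (y+ 5)^2 = 17^2
D = -2h = -20, E = -2k = 10
F = h^2+k^2-r^2 = 100+25-289 = -164

D = -20, E = 10, F = -164


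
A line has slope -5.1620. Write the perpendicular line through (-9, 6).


Perpendicular slope = -1/m1 = -1/(-5.1620) = 0.1937
b2 = y0 - m2*x0 = 6 - 9/(-5.1620) = 6 + 1.7435 = 7.7435

y = 0.1937x + 7.7435


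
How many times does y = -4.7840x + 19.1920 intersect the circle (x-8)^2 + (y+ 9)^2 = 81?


Substitute y = -4.7840x + 19.1920: (x-8)^2 + (-4.7840x+19.1920+ 9)^2 = 81
Expand to Ax^2 + Bx + C = 0, where b-k = 28.192
A = 1+m^2 = 23.886656
B = 2(m(b-k) - h) = 2(-4.7840*28.192 - 8) = -285.741056
C = h^2 + (b-k)^2 - r^2 = 64 + 794.788864 - 81 = 777.788864
disc = B^2-4AC = 81647.9511 - 74315.1001 = 7332.8510
disc > 0

2 intersection points


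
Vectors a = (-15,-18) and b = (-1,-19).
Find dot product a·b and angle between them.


a·b = -15*(-1) - 18*(-19) = 15 + 342 = 357
|a| = sqrt(225+324) = 23.4307
|b| = sqrt(1+361) = 19.0263
cos(theta) = 357/(sqrt(549)*sqrt(362)) = 357/sqrt(198738) = 0.800807
theta = arccos(357/sqrt(198738)) = 36.7928 degrees

a·b = 357, theta = 36.7928 deg


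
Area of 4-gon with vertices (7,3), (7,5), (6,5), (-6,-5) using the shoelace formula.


sum(xi*y_{i+1}) = 7*5 + 7*5 + 6*(-5) - 6*3 = 22
sum(yi*x_{i+1}) = 3*7 + 5*6 + 5*(-6) - 5*7 = -14
Area = |22 + 14|/2 = 36/2 = 18.0000

18.0000 sq units


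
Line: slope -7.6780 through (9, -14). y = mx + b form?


y + 14 = -7.6780(x - 9)
y = -7.6780x - 14 + 7.6780*9
y = -7.6780x + 55.1020

y = -7.6780x + 55.1020


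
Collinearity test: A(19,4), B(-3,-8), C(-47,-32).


19*(-8+ 32) - 3*(-32-4) - 47*(4+ 8)
= 456 + 108 - 564 = 0

Yes, collinear (determinant = 0)


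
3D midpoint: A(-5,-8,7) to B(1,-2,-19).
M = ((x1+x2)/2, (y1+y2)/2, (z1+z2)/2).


Mx = (-5+1)/2 = -2.0000
My = (-8- 2)/2 = -5.0000
Mz = (7- 19)/2 = -6.0000

M = (-2.0000, -5.0000, -6.0000)


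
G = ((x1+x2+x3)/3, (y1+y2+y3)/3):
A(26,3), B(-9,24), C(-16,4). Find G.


Gx = (26- 9- 16)/3 = 1/3 = 0.3333
Gy = (3+24+4)/3 = 31/3 = 10.3333

G = (0.3333, 10.3333)


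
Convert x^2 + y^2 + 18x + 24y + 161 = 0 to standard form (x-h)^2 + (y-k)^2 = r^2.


h = -D/2 = -18/2 = -9
k = -E/2 = -24/2 = -12
r^2 = h^2 + k^2 - F = 81 + 144 - 161 = 64
r = 8

Center (-9, -12), radius = 8


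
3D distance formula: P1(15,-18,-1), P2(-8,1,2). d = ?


dx=-23, dy=19, dz=3
d = sqrt(529+361+9) = sqrt(899) = 29.9833

29.9833


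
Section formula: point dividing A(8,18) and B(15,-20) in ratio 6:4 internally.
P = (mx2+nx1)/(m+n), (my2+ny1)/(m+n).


Px = (6*15 + 4*8)/10 = 122/10 = 12.2000
Py = (6*(-20) + 4*18)/10 = -48/10 = -4.8000

P = (12.2000, -4.8000)


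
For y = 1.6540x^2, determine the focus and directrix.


a = 1.6540
1/(4a) = 0.1511
Focus = (0, 0.1511)
Directrix: y = -0.1511

Focus = (0, 0.1511), Directrix: y = -0.1511


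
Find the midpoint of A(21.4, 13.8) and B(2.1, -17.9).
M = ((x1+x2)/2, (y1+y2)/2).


Mx = (21.4 + 2.1)/2 = 23.5/2 = 11.7500
My = (13.8 - 17.9)/2 = -4.1/2 = -2.0500

(11.7500, -2.0500)


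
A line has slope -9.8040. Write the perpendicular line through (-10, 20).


Perpendicular slope = -1/m1 = -1/(-9.8040) = 0.1020
b2 = y0 - m2*x0 = 20 - 10/(-9.8040) = 20 + 1.0200 = 21.0200

y = 0.1020x + 21.0200


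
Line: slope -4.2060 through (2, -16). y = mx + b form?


y + 16 = -4.2060(x - 2)
y = -4.2060x - 16 + 4.2060*2
y = -4.2060x - 7.5880

y = -4.2060x - 7.5880


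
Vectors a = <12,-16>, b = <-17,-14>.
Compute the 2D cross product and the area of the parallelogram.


cross = 12*(-14) + 16*(-17) = -168 - 272 = -440
Parallelogram area = |-440| = 440

cross = -440, parallelogram area = 440


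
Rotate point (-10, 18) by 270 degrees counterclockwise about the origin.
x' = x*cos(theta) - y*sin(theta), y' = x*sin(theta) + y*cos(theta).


cos(270) = 0, sin(270) = -1
x' = -10*0 - 18*(-1) = 18
y' = -10*(-1) + 18*0 = 10

(18, 10)


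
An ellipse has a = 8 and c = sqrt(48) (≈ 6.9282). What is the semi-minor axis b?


b^2 = 8^2 - (sqrt(48))^2 = 64 - 48 = 16
b = sqrt(16) = 4

b = 4


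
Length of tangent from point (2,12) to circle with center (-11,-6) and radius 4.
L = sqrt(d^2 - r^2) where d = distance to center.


d = sqrt((2+ 11)^2 + (12+ 6)^2) = sqrt(169+324) = 22.2036
L = sqrt(493.0000 - 16) = sqrt(477.0000) = 21.8403

21.8403


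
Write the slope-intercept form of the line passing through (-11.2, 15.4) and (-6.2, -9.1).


m = (-24.5)/(5) = -4.9000
b = y1 - m*x1 = 15.4 - (-24.5*(-11.2))/(5) = 15.4 - 54.8800 = -39.4800

y = -4.9000x - 39.4800


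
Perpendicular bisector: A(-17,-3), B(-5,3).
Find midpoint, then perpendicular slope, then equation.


Midpoint = (-11, 0)
Slope of AB = dy/dx = 6/12 = 0.5000
Perp slope = -dx/dy = -12/6 = -2.0000
b = My - (perp slope)*Mx = 0 + (12*(-11))/6 = 0 - 22.0000 = -22.0000

y = -2.0000x - 22.0000


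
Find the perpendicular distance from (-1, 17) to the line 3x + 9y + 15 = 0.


|3*(-1) + 9*17 + 15| = |165| = 165
sqrt(9 + 81) = sqrt(90) = 9.4868
d = 165/sqrt(90) = 17.3925

17.3925


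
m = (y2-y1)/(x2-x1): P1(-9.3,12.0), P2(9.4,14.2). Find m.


dy = 14.2 - 12.0 = 2.2
dx = 9.4 + 9.3 = 18.7
m = 2.2/18.7 = 0.1176

m = 0.1176


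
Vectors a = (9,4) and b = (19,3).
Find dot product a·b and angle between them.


a·b = 9*19 + 4*3 = 171 + 12 = 183
|a| = sqrt(81+16) = 9.8489
|b| = sqrt(361+9) = 19.2354
cos(theta) = 183/(sqrt(97)*sqrt(370)) = 183/sqrt(35890) = 0.965972
theta = arccos(183/sqrt(35890)) = 14.9899 degrees

a·b = 183, theta = 14.9899 deg


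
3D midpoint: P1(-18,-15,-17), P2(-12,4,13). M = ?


Mx = (-18- 12)/2 = -15.0000
My = (-15+4)/2 = -5.5000
Mz = (-17+13)/2 = -2.0000

M = (-15.0000, -5.5000, -2.0000)


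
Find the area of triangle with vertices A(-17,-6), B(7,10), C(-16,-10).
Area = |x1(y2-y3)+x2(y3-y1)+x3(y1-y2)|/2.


-17*(10+ 10) = -340
7*(-10+ 6) = -28
-16*(-6-10) = 256
sum = -112
Area = |-112|/2 = 56.0000

56.0000 sq units


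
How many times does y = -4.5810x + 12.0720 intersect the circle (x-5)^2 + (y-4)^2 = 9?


Substitute y = -4.5810x + 12.0720: (x-5)^2 + (-4.5810x+12.0720-4)^2 = 9
Expand to Ax^2 + Bx + C = 0, where b-k = 8.072
A = 1+m^2 = 21.985561
B = 2(m(b-k) - h) = 2(-4.5810*8.072 - 5) = -83.955664
C = h^2 + (b-k)^2 - r^2 = 25 + 65.157184 - 9 = 81.157184
disc = B^2-4AC = 7048.5535 - 7137.1449 = -88.5914
disc < 0

0 intersection points


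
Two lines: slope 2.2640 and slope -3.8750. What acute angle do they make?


m1-m2 = 6.139
1+m1*m2 = -7.773
tan(theta) = |6.139/(-7.773)| = 0.789785
theta = arctan(|6.139/(-7.773)|) = 38.3012 degrees (acute angle)

38.3012 degrees


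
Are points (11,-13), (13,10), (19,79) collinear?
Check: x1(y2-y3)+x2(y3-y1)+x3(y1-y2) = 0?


11*(10-79) + 13*(79+ 13) + 19*(-13-10)
= -759 + 1196 - 437 = 0

Yes, collinear (determinant = 0)


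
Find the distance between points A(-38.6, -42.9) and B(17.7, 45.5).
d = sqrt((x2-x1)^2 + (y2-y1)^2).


dx = 17.7 + 38.6 = 56.3
dy = 45.5 + 42.9 = 88.4
d = sqrt(3169.69 + 7814.56) = sqrt(10984.25) = 104.8058

104.8058


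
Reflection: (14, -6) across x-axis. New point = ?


Reflection rule for x-axis: (x, -y)
(14, -6) -> (14, 6)

(14, 6)


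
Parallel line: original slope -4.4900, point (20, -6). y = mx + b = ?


Parallel lines have equal slopes.
m2 = -4.4900
b2 = -6 + 4.4900*20 = 83.8000

y = -4.4900x + 83.8000


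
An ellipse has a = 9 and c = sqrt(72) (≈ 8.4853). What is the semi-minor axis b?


b^2 = 9^2 - (sqrt(72))^2 = 81 - 72 = 9
b = sqrt(9) = 3

b = 3


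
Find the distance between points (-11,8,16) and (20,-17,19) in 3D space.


dx=31, dy=-25, dz=3
d = sqrt(961+625+9) = sqrt(1595) = 39.9375

39.9375


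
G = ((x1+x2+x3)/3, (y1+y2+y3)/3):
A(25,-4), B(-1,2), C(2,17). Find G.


Gx = (25- 1+2)/3 = 26/3 = 8.6667
Gy = (-4+2+17)/3 = 15/3 = 5.0000

G = (8.6667, 5.0000)


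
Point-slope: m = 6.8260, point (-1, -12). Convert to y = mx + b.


y + 12 = 6.8260(x + 1)
y = 6.8260x - 12 - 6.8260*(-1)
y = 6.8260x - 5.1740

y = 6.8260x - 5.1740


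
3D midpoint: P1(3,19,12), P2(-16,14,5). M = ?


Mx = (3- 16)/2 = -6.5000
My = (19+14)/2 = 16.5000
Mz = (12+5)/2 = 8.5000

M = (-6.5000, 16.5000, 8.5000)


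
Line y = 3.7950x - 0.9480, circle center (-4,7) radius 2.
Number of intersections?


Substitute y = 3.7950x - 0.9480: (x+ 4)^2 + (3.7950x- 0.9480-7)^2 = 4
Expand to Ax^2 + Bx + C = 0, where b-k = -7.948
A = 1+m^2 = 15.402025
B = 2(m(b-k) - h) = 2(3.7950*(-7.948) + 4) = -52.32532
C = h^2 + (b-k)^2 - r^2 = 16 + 63.170704 - 4 = 75.170704
disc = B^2-4AC = 2737.9391 - 4631.1242 = -1893.1851
disc < 0

0 intersection points


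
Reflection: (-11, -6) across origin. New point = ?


Reflection rule for origin: (-x, -y)
(-11, -6) -> (11, 6)

(11, 6)


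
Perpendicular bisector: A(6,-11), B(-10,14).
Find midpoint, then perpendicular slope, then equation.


Midpoint = (-2, 1.5)
Slope of AB = dy/dx = 25/(-16) = -1.5625
Perp slope = -dx/dy = 16/25 = 0.6400
b = My - (perp slope)*Mx = 1.5 + (-16*(-2))/25 = 1.5 + 1.2800 = 2.7800

y = 0.6400x + 2.7800


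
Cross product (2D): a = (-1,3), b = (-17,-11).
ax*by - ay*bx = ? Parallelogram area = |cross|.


cross = -1*(-11) - 3*(-17) = 11 + 51 = 62
Parallelogram area = |62| = 62

cross = 62, parallelogram area = 62


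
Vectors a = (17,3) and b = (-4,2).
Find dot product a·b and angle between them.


a·b = 17*(-4) + 3*2 = -68 + 6 = -62
|a| = sqrt(289+9) = 17.2627
|b| = sqrt(16+4) = 4.4721
cos(theta) = -62/(sqrt(298)*sqrt(20)) = -62/sqrt(5960) = -0.803098
theta = arccos(-62/sqrt(5960)) = 143.4270 degrees

a·b = -62, theta = 143.4270 deg


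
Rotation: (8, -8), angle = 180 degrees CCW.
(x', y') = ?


cos(180) = -1, sin(180) = 0
x' = 8*(-1) + 8*0 = -8
y' = 8*0 - 8*(-1) = 8

(-8, 8)


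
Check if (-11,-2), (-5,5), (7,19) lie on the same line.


-11*(5-19) - 5*(19+ 2) + 7*(-2-5)
= 154 - 105 - 49 = 0

Yes, collinear (determinant = 0)


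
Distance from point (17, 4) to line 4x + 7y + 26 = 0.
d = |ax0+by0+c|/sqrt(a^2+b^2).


|4*17 + 7*4 + 26| = |122| = 122
sqrt(16 + 49) = sqrt(65) = 8.0623
d = 122/sqrt(65) = 15.1322

15.1322


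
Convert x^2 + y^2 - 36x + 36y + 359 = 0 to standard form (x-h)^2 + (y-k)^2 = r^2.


h = -D/2 = 36/2 = 18
k = -E/2 = -36/2 = -18
r^2 = h^2 + k^2 - F = 324 + 324 - 359 = 289
r = 17

Center (18, -18), radius = 17


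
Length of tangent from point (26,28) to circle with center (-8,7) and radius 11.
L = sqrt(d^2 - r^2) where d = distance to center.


d = sqrt((26+ 8)^2 + (28-7)^2) = sqrt(1156+441) = 39.9625
L = sqrt(1597.0000 - 121) = sqrt(1476.0000) = 38.4187

38.4187


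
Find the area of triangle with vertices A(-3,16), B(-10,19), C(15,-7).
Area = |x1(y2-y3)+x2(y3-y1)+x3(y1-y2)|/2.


-3*(19+ 7) = -78
-10*(-7-16) = 230
15*(16-19) = -45
sum = 107
Area = |107|/2 = 53.5000

53.5000 sq units
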